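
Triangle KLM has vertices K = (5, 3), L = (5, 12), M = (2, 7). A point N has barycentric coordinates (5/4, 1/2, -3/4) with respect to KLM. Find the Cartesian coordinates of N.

(29/4, 9/2)

N = (5/4)·K + (1/2)·L + (-3/4)·M.
x-coordinate: (5/4)·5 + (1/2)·5 + (-3/4)·2 = 29/4.
y-coordinate: (5/4)·3 + (1/2)·12 + (-3/4)·7 = 9/2.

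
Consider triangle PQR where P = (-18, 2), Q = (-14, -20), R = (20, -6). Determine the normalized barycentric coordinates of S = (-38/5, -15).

(1/10, 7/10, 1/5)

Signed area of the reference triangle: [PQR] = ½·((-18)·(-20−(-6)) + (-14)·(-6−2) + 20·(2−(-20))) = ½·(252 + 112 + 440) = 402.
[SQR] = ½·((-38/5)·(-20−(-6)) + (-14)·(-6−(-15)) + 20·(-15−(-20))) = ½·(532/5 − 126 + 100) = 201/5, so the P-coordinate is (201/5)/402 = 1/10.
[PSR] = ½·((-18)·(-15−(-6)) + (-38/5)·(-6−2) + 20·(2−(-15))) = ½·(162 + 304/5 + 340) = 1407/5, so the Q-coordinate is 7/10.
[PQS] = ½·((-18)·(-20−(-15)) + (-14)·(-15−2) + (-38/5)·(2−(-20))) = ½·(90 + 238 − 836/5) = 402/5, so the R-coordinate is 1/5.
Check: 1/10 + 7/10 + 1/5 = 1.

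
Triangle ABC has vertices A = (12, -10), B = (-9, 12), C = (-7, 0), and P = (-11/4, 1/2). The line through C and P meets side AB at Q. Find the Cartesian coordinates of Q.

(3/2, 1)

Barycentric coordinates of P with respect to ABC: (1/4, 1/4, 1/2).
On side AB the C-coordinate is zero; dropping P's C-weight 1/2 and renormalizing the remaining 1/4 : 1/4 gives weights 1/2, 1/2 on A, B.
Q = (1/2)·(12, -10) + (1/2)·(-9, 12) = (3/2, 1).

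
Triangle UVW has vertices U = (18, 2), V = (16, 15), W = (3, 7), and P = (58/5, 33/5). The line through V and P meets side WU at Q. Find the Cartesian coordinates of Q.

(21/2, 9/2)

Barycentric coordinates of P with respect to UVW: (2/5, 1/5, 2/5).
On side WU the V-coordinate is zero; dropping P's V-weight 1/5 and renormalizing the remaining 2/5 : 2/5 gives weights 1/2, 1/2 on W, U.
Q = (1/2)·(3, 7) + (1/2)·(18, 2) = (21/2, 9/2).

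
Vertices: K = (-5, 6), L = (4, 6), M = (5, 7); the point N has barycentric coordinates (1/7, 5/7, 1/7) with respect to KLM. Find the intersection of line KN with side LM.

(25/6, 37/6)

Line KN meets LM where the K-coordinate vanishes; zeroing N's K-weight and renormalizing leaves L, M-weights 5/7 : 1/7 → (5/6, 1/6).
So J = (5/6)·L + (1/6)·M = (25/6, 37/6).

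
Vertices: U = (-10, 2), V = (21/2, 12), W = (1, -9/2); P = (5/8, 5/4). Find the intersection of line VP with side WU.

Barycentric coordinates of P with respect to UVW: (1/4, 1/4, 1/2).
On side WU the V-coordinate is zero; dropping P's V-weight 1/4 and renormalizing the remaining 1/2 : 1/4 gives weights 2/3, 1/3 on W, U.
Q = (2/3)·(1, -9/2) + (1/3)·(-10, 2) = (-8/3, -7/3).

(-8/3, -7/3)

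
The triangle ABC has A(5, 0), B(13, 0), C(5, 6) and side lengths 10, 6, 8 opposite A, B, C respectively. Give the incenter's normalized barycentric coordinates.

The incenter has barycentric coordinates proportional to the opposite side lengths: (10 : 6 : 8).
Normalizing by 10+6+8 = 24 gives (5/12, 1/4, 1/3).

(5/12, 1/4, 1/3)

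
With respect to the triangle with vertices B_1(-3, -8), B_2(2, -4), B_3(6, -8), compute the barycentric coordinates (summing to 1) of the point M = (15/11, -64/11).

(3/11, 6/11, 2/11)

Signed area of the reference triangle: [B_1B_2B_3] = ½·((-3)·(-4−(-8)) + 2·(-8−(-8)) + 6·(-8−(-4))) = ½·(-12 + 0 − 24) = -18.
[MB_2B_3] = ½·((15/11)·(-4−(-8)) + 2·(-8−(-64/11)) + 6·(-64/11−(-4))) = ½·(60/11 − 48/11 − 120/11) = -54/11, so the B_1-coordinate is (-54/11)/(-18) = 3/11.
[B_1MB_3] = ½·((-3)·(-64/11−(-8)) + (15/11)·(-8−(-8)) + 6·(-8−(-64/11))) = ½·(-72/11 + 0 − 144/11) = -108/11, so the B_2-coordinate is 6/11.
[B_1B_2M] = ½·((-3)·(-4−(-64/11)) + 2·(-64/11−(-8)) + (15/11)·(-8−(-4))) = ½·(-60/11 + 48/11 − 60/11) = -36/11, so the B_3-coordinate is 2/11.
Check: 3/11 + 6/11 + 2/11 = 1.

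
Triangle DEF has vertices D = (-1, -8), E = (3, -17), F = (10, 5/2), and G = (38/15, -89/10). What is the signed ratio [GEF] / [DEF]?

7/15

[DEF] = ½·((-1)·(-17−(5/2)) + 3·(5/2−(-8)) + 10·(-8−(-17))) = ½·(39/2 + 63/2 + 90) = 141/2.
[GEF] = ½·((38/15)·(-17−(5/2)) + 3·(5/2−(-89/10)) + 10·(-89/10−(-17))) = ½·(-247/5 + 171/5 + 81) = 329/10, so the ratio is (329/10)/(141/2) = 7/15.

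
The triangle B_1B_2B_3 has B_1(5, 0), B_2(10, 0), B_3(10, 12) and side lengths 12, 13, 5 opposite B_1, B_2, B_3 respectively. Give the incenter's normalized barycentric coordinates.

The incenter has barycentric coordinates proportional to the opposite side lengths: (12 : 13 : 5).
Normalizing by 12+13+5 = 30 gives (2/5, 13/30, 1/6).

(2/5, 13/30, 1/6)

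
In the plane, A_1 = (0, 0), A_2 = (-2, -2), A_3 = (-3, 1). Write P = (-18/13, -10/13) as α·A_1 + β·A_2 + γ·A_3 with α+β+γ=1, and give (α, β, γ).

Signed area of the reference triangle: [A_1A_2A_3] = ½·(0·(-2−1) + (-2)·(1−0) + (-3)·(0−(-2))) = ½·(0 − 2 − 6) = -4.
[PA_2A_3] = ½·((-18/13)·(-2−1) + (-2)·(1−(-10/13)) + (-3)·(-10/13−(-2))) = ½·(54/13 − 46/13 − 48/13) = -20/13, so the A_1-coordinate is (-20/13)/(-4) = 5/13.
[A_1PA_3] = ½·(0·(-10/13−1) + (-18/13)·(1−0) + (-3)·(0−(-10/13))) = ½·(0 − 18/13 − 30/13) = -24/13, so the A_2-coordinate is 6/13.
[A_1A_2P] = ½·(0·(-2−(-10/13)) + (-2)·(-10/13−0) + (-18/13)·(0−(-2))) = ½·(0 + 20/13 − 36/13) = -8/13, so the A_3-coordinate is 2/13.
Check: 5/13 + 6/13 + 2/13 = 1.

(5/13, 6/13, 2/13)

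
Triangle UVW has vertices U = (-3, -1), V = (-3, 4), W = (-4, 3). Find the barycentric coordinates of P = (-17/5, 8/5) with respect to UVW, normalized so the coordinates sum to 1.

Signed area of the reference triangle: [UVW] = ½·((-3)·(4−3) + (-3)·(3−(-1)) + (-4)·(-1−4)) = ½·(-3 − 12 + 20) = 5/2.
[PVW] = ½·((-17/5)·(4−3) + (-3)·(3−(8/5)) + (-4)·(8/5−4)) = ½·(-17/5 − 21/5 + 48/5) = 1, so the U-coordinate is 1/(5/2) = 2/5.
[UPW] = ½·((-3)·(8/5−3) + (-17/5)·(3−(-1)) + (-4)·(-1−(8/5))) = ½·(21/5 − 68/5 + 52/5) = 1/2, so the V-coordinate is 1/5.
[UVP] = ½·((-3)·(4−(8/5)) + (-3)·(8/5−(-1)) + (-17/5)·(-1−4)) = ½·(-36/5 − 39/5 + 17) = 1, so the W-coordinate is 2/5.

(2/5, 1/5, 2/5)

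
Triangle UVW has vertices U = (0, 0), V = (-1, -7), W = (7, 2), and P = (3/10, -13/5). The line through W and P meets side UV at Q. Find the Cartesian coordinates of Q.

Barycentric coordinates of P with respect to UVW: (1/2, 2/5, 1/10).
On side UV the W-coordinate is zero; dropping P's W-weight 1/10 and renormalizing the remaining 1/2 : 2/5 gives weights 5/9, 4/9 on U, V.
Q = (5/9)·(0, 0) + (4/9)·(-1, -7) = (-4/9, -28/9).

(-4/9, -28/9)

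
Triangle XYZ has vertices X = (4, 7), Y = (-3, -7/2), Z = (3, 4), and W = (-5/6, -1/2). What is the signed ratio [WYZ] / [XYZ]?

1/6

[XYZ] = ½·(4·(-7/2−4) + (-3)·(4−7) + 3·(7−(-7/2))) = ½·(-30 + 9 + 63/2) = 21/4.
[WYZ] = ½·((-5/6)·(-7/2−4) + (-3)·(4−(-1/2)) + 3·(-1/2−(-7/2))) = ½·(25/4 − 27/2 + 9) = 7/8, so the ratio is (7/8)/(21/4) = 1/6.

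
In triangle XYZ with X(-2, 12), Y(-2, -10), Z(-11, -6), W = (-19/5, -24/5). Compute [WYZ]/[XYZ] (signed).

[XYZ] = ½·((-2)·(-10−(-6)) + (-2)·(-6−12) + (-11)·(12−(-10))) = ½·(8 + 36 − 242) = -99.
[WYZ] = ½·((-19/5)·(-10−(-6)) + (-2)·(-6−(-24/5)) + (-11)·(-24/5−(-10))) = ½·(76/5 + 12/5 − 286/5) = -99/5, so the ratio is (-99/5)/(-99) = 1/5.

1/5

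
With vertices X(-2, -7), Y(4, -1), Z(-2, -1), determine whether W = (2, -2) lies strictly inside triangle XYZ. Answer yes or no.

Barycentric coordinates of W: (1/6, 2/3, 1/6).
The three coordinates are positive, positive, positive; a point is interior exactly when all three are positive.

yes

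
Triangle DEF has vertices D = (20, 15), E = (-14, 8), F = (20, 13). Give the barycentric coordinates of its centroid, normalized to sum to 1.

(1/3, 1/3, 1/3)

The centroid is the average of the vertices, so each weight is 1/3.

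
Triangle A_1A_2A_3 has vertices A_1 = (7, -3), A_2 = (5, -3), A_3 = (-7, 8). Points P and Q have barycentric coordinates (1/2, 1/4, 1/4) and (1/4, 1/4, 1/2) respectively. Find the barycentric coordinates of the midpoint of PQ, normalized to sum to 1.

Since both coordinate triples sum to 1, the midpoint's barycentrics are the componentwise average.
(1/2+1/4)/2 = 3/8; similarly 1/4 and 3/8.

(3/8, 1/4, 3/8)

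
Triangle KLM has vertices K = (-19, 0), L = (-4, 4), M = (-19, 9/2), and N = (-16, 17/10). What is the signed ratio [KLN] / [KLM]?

[KLM] = ½·((-19)·(4−(9/2)) + (-4)·(9/2−0) + (-19)·(0−4)) = ½·(19/2 − 18 + 76) = 135/4.
[KLN] = ½·((-19)·(4−(17/10)) + (-4)·(17/10−0) + (-16)·(0−4)) = ½·(-437/10 − 34/5 + 64) = 27/4, so the ratio is (27/4)/(135/4) = 1/5.

1/5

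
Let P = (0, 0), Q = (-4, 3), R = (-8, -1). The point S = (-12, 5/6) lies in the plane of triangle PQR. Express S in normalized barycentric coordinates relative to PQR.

Signed area of the reference triangle: [PQR] = ½·(0·(3−(-1)) + (-4)·(-1−0) + (-8)·(0−3)) = ½·(0 + 4 + 24) = 14.
[SQR] = ½·((-12)·(3−(-1)) + (-4)·(-1−(5/6)) + (-8)·(5/6−3)) = ½·(-48 + 22/3 + 52/3) = -35/3, so the P-coordinate is (-35/3)/14 = -5/6.
[PSR] = ½·(0·(5/6−(-1)) + (-12)·(-1−0) + (-8)·(0−(5/6))) = ½·(0 + 12 + 20/3) = 28/3, so the Q-coordinate is 2/3.
[PQS] = ½·(0·(3−(5/6)) + (-4)·(5/6−0) + (-12)·(0−3)) = ½·(0 − 10/3 + 36) = 49/3, so the R-coordinate is 7/6.

(-5/6, 2/3, 7/6)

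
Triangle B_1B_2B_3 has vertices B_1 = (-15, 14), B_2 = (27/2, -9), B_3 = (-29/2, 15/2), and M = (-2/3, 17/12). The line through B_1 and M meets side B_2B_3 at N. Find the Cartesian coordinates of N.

Barycentric coordinates of M with respect to B_1B_2B_3: (1/3, 1/2, 1/6).
On side B_2B_3 the B_1-coordinate is zero; dropping M's B_1-weight 1/3 and renormalizing the remaining 1/2 : 1/6 gives weights 3/4, 1/4 on B_2, B_3.
N = (3/4)·(27/2, -9) + (1/4)·(-29/2, 15/2) = (13/2, -39/8).

(13/2, -39/8)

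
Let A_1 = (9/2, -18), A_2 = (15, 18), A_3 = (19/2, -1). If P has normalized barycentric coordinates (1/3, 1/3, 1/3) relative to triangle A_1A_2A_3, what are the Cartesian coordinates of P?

P = (1/3)·A_1 + (1/3)·A_2 + (1/3)·A_3.
x-coordinate: (1/3)·(9/2) + (1/3)·15 + (1/3)·(19/2) = 29/3.
y-coordinate: (1/3)·(-18) + (1/3)·18 + (1/3)·(-1) = -1/3.

(29/3, -1/3)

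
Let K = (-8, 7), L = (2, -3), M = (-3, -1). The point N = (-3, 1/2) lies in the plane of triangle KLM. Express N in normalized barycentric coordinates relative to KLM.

(1/4, 1/4, 1/2)

Signed area of the reference triangle: [KLM] = ½·((-8)·(-3−(-1)) + 2·(-1−7) + (-3)·(7−(-3))) = ½·(16 − 16 − 30) = -15.
[NLM] = ½·((-3)·(-3−(-1)) + 2·(-1−(1/2)) + (-3)·(1/2−(-3))) = ½·(6 − 3 − 21/2) = -15/4, so the K-coordinate is (-15/4)/(-15) = 1/4.
[KNM] = ½·((-8)·(1/2−(-1)) + (-3)·(-1−7) + (-3)·(7−(1/2))) = ½·(-12 + 24 − 39/2) = -15/4, so the L-coordinate is 1/4.
[KLN] = ½·((-8)·(-3−(1/2)) + 2·(1/2−7) + (-3)·(7−(-3))) = ½·(28 − 13 − 30) = -15/2, so the M-coordinate is 1/2.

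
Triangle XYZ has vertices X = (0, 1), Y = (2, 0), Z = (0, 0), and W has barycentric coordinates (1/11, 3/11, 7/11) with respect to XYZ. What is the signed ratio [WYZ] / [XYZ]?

The signed ratio [WYZ]/[XYZ] equals the barycentric coordinate of W at vertex X, which is 1/11.

1/11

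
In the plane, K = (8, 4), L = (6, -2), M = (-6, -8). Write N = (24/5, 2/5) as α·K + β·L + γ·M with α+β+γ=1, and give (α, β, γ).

(3/5, 1/5, 1/5)

Signed area of the reference triangle: [KLM] = ½·(8·(-2−(-8)) + 6·(-8−4) + (-6)·(4−(-2))) = ½·(48 − 72 − 36) = -30.
[NLM] = ½·((24/5)·(-2−(-8)) + 6·(-8−(2/5)) + (-6)·(2/5−(-2))) = ½·(144/5 − 252/5 − 72/5) = -18, so the K-coordinate is (-18)/(-30) = 3/5.
[KNM] = ½·(8·(2/5−(-8)) + (24/5)·(-8−4) + (-6)·(4−(2/5))) = ½·(336/5 − 288/5 − 108/5) = -6, so the L-coordinate is 1/5.
[KLN] = ½·(8·(-2−(2/5)) + 6·(2/5−4) + (24/5)·(4−(-2))) = ½·(-96/5 − 108/5 + 144/5) = -6, so the M-coordinate is 1/5.
Check: 3/5 + 1/5 + 1/5 = 1.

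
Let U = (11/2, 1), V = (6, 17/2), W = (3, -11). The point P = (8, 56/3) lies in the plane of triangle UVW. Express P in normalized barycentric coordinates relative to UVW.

Signed area of the reference triangle: [UVW] = ½·((11/2)·(17/2−(-11)) + 6·(-11−1) + 3·(1−(17/2))) = ½·(429/4 − 72 − 45/2) = 51/8.
[PVW] = ½·(8·(17/2−(-11)) + 6·(-11−(56/3)) + 3·(56/3−(17/2))) = ½·(156 − 178 + 61/2) = 17/4, so the U-coordinate is (17/4)/(51/8) = 2/3.
[UPW] = ½·((11/2)·(56/3−(-11)) + 8·(-11−1) + 3·(1−(56/3))) = ½·(979/6 − 96 − 53) = 85/12, so the V-coordinate is 10/9.
[UVP] = ½·((11/2)·(17/2−(56/3)) + 6·(56/3−1) + 8·(1−(17/2))) = ½·(-671/12 + 106 − 60) = -119/24, so the W-coordinate is -7/9.
Check: 2/3 + 10/9 − 7/9 = 1.

(2/3, 10/9, -7/9)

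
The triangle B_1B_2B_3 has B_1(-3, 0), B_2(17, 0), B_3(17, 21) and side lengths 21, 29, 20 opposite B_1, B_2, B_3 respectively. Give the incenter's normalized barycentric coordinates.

(3/10, 29/70, 2/7)

The incenter has barycentric coordinates proportional to the opposite side lengths: (21 : 29 : 20).
Normalizing by 21+29+20 = 70 gives (3/10, 29/70, 2/7).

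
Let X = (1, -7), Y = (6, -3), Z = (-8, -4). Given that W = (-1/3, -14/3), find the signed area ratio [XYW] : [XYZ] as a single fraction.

1/3

[XYZ] = ½·(1·(-3−(-4)) + 6·(-4−(-7)) + (-8)·(-7−(-3))) = ½·(1 + 18 + 32) = 51/2.
[XYW] = ½·(1·(-3−(-14/3)) + 6·(-14/3−(-7)) + (-1/3)·(-7−(-3))) = ½·(5/3 + 14 + 4/3) = 17/2, so the ratio is (17/2)/(51/2) = 1/3.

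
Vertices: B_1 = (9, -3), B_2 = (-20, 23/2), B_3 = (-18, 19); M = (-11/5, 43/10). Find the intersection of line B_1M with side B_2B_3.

(-19, 61/4)

Barycentric coordinates of M with respect to B_1B_2B_3: (3/5, 1/5, 1/5).
On side B_2B_3 the B_1-coordinate is zero; dropping M's B_1-weight 3/5 and renormalizing the remaining 1/5 : 1/5 gives weights 1/2, 1/2 on B_2, B_3.
N = (1/2)·(-20, 23/2) + (1/2)·(-18, 19) = (-19, 61/4).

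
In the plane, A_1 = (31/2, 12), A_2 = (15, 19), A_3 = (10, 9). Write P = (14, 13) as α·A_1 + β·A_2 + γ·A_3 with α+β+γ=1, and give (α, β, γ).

Signed area of the reference triangle: [A_1A_2A_3] = ½·((31/2)·(19−9) + 15·(9−12) + 10·(12−19)) = ½·(155 − 45 − 70) = 20.
[PA_2A_3] = ½·(14·(19−9) + 15·(9−13) + 10·(13−19)) = ½·(140 − 60 − 60) = 10, so the A_1-coordinate is 10/20 = 1/2.
[A_1PA_3] = ½·((31/2)·(13−9) + 14·(9−12) + 10·(12−13)) = ½·(62 − 42 − 10) = 5, so the A_2-coordinate is 1/4.
[A_1A_2P] = ½·((31/2)·(19−13) + 15·(13−12) + 14·(12−19)) = ½·(93 + 15 − 98) = 5, so the A_3-coordinate is 1/4.
Check: 1/2 + 1/4 + 1/4 = 1.

(1/2, 1/4, 1/4)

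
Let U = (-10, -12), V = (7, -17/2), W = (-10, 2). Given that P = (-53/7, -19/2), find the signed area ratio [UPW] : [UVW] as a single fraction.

[UVW] = ½·((-10)·(-17/2−2) + 7·(2−(-12)) + (-10)·(-12−(-17/2))) = ½·(105 + 98 + 35) = 119.
[UPW] = ½·((-10)·(-19/2−2) + (-53/7)·(2−(-12)) + (-10)·(-12−(-19/2))) = ½·(115 − 106 + 25) = 17, so the ratio is 17/119 = 1/7.

1/7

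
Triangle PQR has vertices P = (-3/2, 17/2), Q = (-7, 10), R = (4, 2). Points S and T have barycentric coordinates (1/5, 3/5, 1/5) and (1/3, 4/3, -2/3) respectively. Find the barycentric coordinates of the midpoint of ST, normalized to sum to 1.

(4/15, 29/30, -7/30)

Since both coordinate triples sum to 1, the midpoint's barycentrics are the componentwise average.
(1/5+1/3)/2 = 4/15; similarly 29/30 and -7/30.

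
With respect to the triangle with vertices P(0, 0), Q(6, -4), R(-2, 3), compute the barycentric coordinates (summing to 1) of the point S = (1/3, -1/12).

Signed area of the reference triangle: [PQR] = ½·(0·(-4−3) + 6·(3−0) + (-2)·(0−(-4))) = ½·(0 + 18 − 8) = 5.
[SQR] = ½·((1/3)·(-4−3) + 6·(3−(-1/12)) + (-2)·(-1/12−(-4))) = ½·(-7/3 + 37/2 − 47/6) = 25/6, so the P-coordinate is (25/6)/5 = 5/6.
[PSR] = ½·(0·(-1/12−3) + (1/3)·(3−0) + (-2)·(0−(-1/12))) = ½·(0 + 1 − 1/6) = 5/12, so the Q-coordinate is 1/12.
[PQS] = ½·(0·(-4−(-1/12)) + 6·(-1/12−0) + (1/3)·(0−(-4))) = ½·(0 − 1/2 + 4/3) = 5/12, so the R-coordinate is 1/12.

(5/6, 1/12, 1/12)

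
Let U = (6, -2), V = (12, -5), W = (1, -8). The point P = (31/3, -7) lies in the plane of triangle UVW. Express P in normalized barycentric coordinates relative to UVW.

Signed area of the reference triangle: [UVW] = ½·(6·(-5−(-8)) + 12·(-8−(-2)) + 1·(-2−(-5))) = ½·(18 − 72 + 3) = -51/2.
[PVW] = ½·((31/3)·(-5−(-8)) + 12·(-8−(-7)) + 1·(-7−(-5))) = ½·(31 − 12 − 2) = 17/2, so the U-coordinate is (17/2)/(-51/2) = -1/3.
[UPW] = ½·(6·(-7−(-8)) + (31/3)·(-8−(-2)) + 1·(-2−(-7))) = ½·(6 − 62 + 5) = -51/2, so the V-coordinate is 1.
[UVP] = ½·(6·(-5−(-7)) + 12·(-7−(-2)) + (31/3)·(-2−(-5))) = ½·(12 − 60 + 31) = -17/2, so the W-coordinate is 1/3.
Check: -1/3 + 1 + 1/3 = 1.

(-1/3, 1, 1/3)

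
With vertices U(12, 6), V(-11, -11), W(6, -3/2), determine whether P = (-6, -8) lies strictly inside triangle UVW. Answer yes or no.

Barycentric coordinates of P: (7/141, 34/47, 32/141).
The three coordinates are positive, positive, positive; a point is interior exactly when all three are positive.

yes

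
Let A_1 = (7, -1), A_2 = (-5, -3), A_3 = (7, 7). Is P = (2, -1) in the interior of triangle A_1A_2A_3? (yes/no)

yes

Barycentric coordinates of P: (23/48, 5/12, 5/48).
The three coordinates are positive, positive, positive; a point is interior exactly when all three are positive.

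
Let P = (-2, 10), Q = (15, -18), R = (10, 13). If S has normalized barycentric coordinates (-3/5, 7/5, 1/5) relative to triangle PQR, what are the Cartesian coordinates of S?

(121/5, -143/5)

S = (-3/5)·P + (7/5)·Q + (1/5)·R.
x-coordinate: (-3/5)·(-2) + (7/5)·15 + (1/5)·10 = 121/5.
y-coordinate: (-3/5)·10 + (7/5)·(-18) + (1/5)·13 = -143/5.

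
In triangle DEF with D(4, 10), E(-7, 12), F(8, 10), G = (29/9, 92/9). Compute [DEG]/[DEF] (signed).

[DEF] = ½·(4·(12−10) + (-7)·(10−10) + 8·(10−12)) = ½·(8 + 0 − 16) = -4.
[DEG] = ½·(4·(12−(92/9)) + (-7)·(92/9−10) + (29/9)·(10−12)) = ½·(64/9 − 14/9 − 58/9) = -4/9, so the ratio is (-4/9)/(-4) = 1/9.

1/9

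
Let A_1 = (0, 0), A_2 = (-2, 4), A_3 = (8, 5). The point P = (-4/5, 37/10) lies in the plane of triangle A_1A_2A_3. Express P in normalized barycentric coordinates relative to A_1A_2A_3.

Signed area of the reference triangle: [A_1A_2A_3] = ½·(0·(4−5) + (-2)·(5−0) + 8·(0−4)) = ½·(0 − 10 − 32) = -21.
[PA_2A_3] = ½·((-4/5)·(4−5) + (-2)·(5−(37/10)) + 8·(37/10−4)) = ½·(4/5 − 13/5 − 12/5) = -21/10, so the A_1-coordinate is (-21/10)/(-21) = 1/10.
[A_1PA_3] = ½·(0·(37/10−5) + (-4/5)·(5−0) + 8·(0−(37/10))) = ½·(0 − 4 − 148/5) = -84/5, so the A_2-coordinate is 4/5.
[A_1A_2P] = ½·(0·(4−(37/10)) + (-2)·(37/10−0) + (-4/5)·(0−4)) = ½·(0 − 37/5 + 16/5) = -21/10, so the A_3-coordinate is 1/10.
Check: 1/10 + 4/5 + 1/10 = 1.

(1/10, 4/5, 1/10)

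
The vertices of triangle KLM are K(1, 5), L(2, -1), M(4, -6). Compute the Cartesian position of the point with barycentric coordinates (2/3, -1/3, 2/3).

N = (2/3)·K + (-1/3)·L + (2/3)·M.
x-coordinate: (2/3)·1 + (-1/3)·2 + (2/3)·4 = 8/3.
y-coordinate: (2/3)·5 + (-1/3)·(-1) + (2/3)·(-6) = -1/3.

(8/3, -1/3)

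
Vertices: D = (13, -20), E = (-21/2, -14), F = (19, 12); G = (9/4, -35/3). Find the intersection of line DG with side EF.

Barycentric coordinates of G with respect to DEF: (1/3, 1/2, 1/6).
On side EF the D-coordinate is zero; dropping G's D-weight 1/3 and renormalizing the remaining 1/2 : 1/6 gives weights 3/4, 1/4 on E, F.
H = (3/4)·(-21/2, -14) + (1/4)·(19, 12) = (-25/8, -15/2).

(-25/8, -15/2)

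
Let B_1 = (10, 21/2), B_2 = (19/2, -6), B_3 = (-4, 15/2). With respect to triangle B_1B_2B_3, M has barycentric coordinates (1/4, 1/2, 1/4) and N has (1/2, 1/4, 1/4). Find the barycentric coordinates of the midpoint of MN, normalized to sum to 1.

(3/8, 3/8, 1/4)

Since both coordinate triples sum to 1, the midpoint's barycentrics are the componentwise average.
(1/4+1/2)/2 = 3/8; similarly 3/8 and 1/4.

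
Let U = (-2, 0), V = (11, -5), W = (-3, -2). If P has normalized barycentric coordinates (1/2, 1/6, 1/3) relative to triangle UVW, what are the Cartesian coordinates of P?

(-1/6, -3/2)

P = (1/2)·U + (1/6)·V + (1/3)·W.
x-coordinate: (1/2)·(-2) + (1/6)·11 + (1/3)·(-3) = -1/6.
y-coordinate: (1/2)·0 + (1/6)·(-5) + (1/3)·(-2) = -3/2.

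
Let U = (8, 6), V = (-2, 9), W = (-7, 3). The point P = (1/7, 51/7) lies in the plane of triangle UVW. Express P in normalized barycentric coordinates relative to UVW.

(2/7, 4/7, 1/7)

Signed area of the reference triangle: [UVW] = ½·(8·(9−3) + (-2)·(3−6) + (-7)·(6−9)) = ½·(48 + 6 + 21) = 75/2.
[PVW] = ½·((1/7)·(9−3) + (-2)·(3−(51/7)) + (-7)·(51/7−9)) = ½·(6/7 + 60/7 + 12) = 75/7, so the U-coordinate is (75/7)/(75/2) = 2/7.
[UPW] = ½·(8·(51/7−3) + (1/7)·(3−6) + (-7)·(6−(51/7))) = ½·(240/7 − 3/7 + 9) = 150/7, so the V-coordinate is 4/7.
[UVP] = ½·(8·(9−(51/7)) + (-2)·(51/7−6) + (1/7)·(6−9)) = ½·(96/7 − 18/7 − 3/7) = 75/14, so the W-coordinate is 1/7.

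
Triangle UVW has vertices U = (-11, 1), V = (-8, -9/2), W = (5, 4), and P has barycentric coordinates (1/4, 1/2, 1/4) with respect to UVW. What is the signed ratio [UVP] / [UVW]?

The signed ratio [UVP]/[UVW] equals the barycentric coordinate of P at vertex W, which is 1/4.

1/4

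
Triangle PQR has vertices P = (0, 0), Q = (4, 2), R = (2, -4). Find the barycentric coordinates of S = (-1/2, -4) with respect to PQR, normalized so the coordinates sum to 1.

(3/4, -1/2, 3/4)

Signed area of the reference triangle: [PQR] = ½·(0·(2−(-4)) + 4·(-4−0) + 2·(0−2)) = ½·(0 − 16 − 4) = -10.
[SQR] = ½·((-1/2)·(2−(-4)) + 4·(-4−(-4)) + 2·(-4−2)) = ½·(-3 + 0 − 12) = -15/2, so the P-coordinate is (-15/2)/(-10) = 3/4.
[PSR] = ½·(0·(-4−(-4)) + (-1/2)·(-4−0) + 2·(0−(-4))) = ½·(0 + 2 + 8) = 5, so the Q-coordinate is -1/2.
[PQS] = ½·(0·(2−(-4)) + 4·(-4−0) + (-1/2)·(0−2)) = ½·(0 − 16 + 1) = -15/2, so the R-coordinate is 3/4.
Check: 3/4 − 1/2 + 3/4 = 1.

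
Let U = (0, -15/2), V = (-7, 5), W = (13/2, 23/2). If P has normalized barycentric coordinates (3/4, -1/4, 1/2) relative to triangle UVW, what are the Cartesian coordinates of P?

(5, -9/8)

P = (3/4)·U + (-1/4)·V + (1/2)·W.
x-coordinate: (3/4)·0 + (-1/4)·(-7) + (1/2)·(13/2) = 5.
y-coordinate: (3/4)·(-15/2) + (-1/4)·5 + (1/2)·(23/2) = -9/8.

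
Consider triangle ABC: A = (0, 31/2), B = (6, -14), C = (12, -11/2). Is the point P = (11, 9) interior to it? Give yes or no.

Barycentric coordinates of P: (191/456, -51/76, 571/456).
The three coordinates are positive, negative, positive; a point is interior exactly when all three are positive.

no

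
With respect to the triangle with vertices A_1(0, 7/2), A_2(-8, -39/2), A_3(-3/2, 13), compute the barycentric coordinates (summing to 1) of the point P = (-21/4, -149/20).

Signed area of the reference triangle: [A_1A_2A_3] = ½·(0·(-39/2−13) + (-8)·(13−(7/2)) + (-3/2)·(7/2−(-39/2))) = ½·(0 − 76 − 69/2) = -221/4.
[PA_2A_3] = ½·((-21/4)·(-39/2−13) + (-8)·(13−(-149/20)) + (-3/2)·(-149/20−(-39/2))) = ½·(1365/8 − 818/5 − 723/40) = -221/40, so the A_1-coordinate is (-221/40)/(-221/4) = 1/10.
[A_1PA_3] = ½·(0·(-149/20−13) + (-21/4)·(13−(7/2)) + (-3/2)·(7/2−(-149/20))) = ½·(0 − 399/8 − 657/40) = -663/20, so the A_2-coordinate is 3/5.
[A_1A_2P] = ½·(0·(-39/2−(-149/20)) + (-8)·(-149/20−(7/2)) + (-21/4)·(7/2−(-39/2))) = ½·(0 + 438/5 − 483/4) = -663/40, so the A_3-coordinate is 3/10.

(1/10, 3/5, 3/10)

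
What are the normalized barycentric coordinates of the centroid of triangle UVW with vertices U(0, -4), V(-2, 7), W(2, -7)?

The centroid is the average of the vertices, so each weight is 1/3.

(1/3, 1/3, 1/3)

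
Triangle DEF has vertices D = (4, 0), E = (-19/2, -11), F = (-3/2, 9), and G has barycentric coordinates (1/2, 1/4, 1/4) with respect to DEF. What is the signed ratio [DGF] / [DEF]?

The signed ratio [DGF]/[DEF] equals the barycentric coordinate of G at vertex E, which is 1/4.

1/4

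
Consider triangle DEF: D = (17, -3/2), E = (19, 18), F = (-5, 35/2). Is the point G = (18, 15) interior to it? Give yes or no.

Barycentric coordinates of G: (143/934, 382/467, 27/934).
The three coordinates are positive, positive, positive; a point is interior exactly when all three are positive.

yes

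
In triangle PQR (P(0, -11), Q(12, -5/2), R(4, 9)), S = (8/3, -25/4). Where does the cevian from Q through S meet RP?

(4/5, -7)

Barycentric coordinates of S with respect to PQR: (2/3, 1/6, 1/6).
On side RP the Q-coordinate is zero; dropping S's Q-weight 1/6 and renormalizing the remaining 1/6 : 2/3 gives weights 1/5, 4/5 on R, P.
T = (1/5)·(4, 9) + (4/5)·(0, -11) = (4/5, -7).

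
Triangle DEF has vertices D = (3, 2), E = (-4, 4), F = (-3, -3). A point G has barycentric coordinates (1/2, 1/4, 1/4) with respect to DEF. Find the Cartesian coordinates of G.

(-1/4, 5/4)

G = (1/2)·D + (1/4)·E + (1/4)·F.
x-coordinate: (1/2)·3 + (1/4)·(-4) + (1/4)·(-3) = -1/4.
y-coordinate: (1/2)·2 + (1/4)·4 + (1/4)·(-3) = 5/4.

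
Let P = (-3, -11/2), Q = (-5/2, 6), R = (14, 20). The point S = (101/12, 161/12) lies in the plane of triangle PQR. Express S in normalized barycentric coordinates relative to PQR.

Signed area of the reference triangle: [PQR] = ½·((-3)·(6−20) + (-5/2)·(20−(-11/2)) + 14·(-11/2−6)) = ½·(42 − 255/4 − 161) = -731/8.
[SQR] = ½·((101/12)·(6−20) + (-5/2)·(20−(161/12)) + 14·(161/12−6)) = ½·(-707/6 − 395/24 + 623/6) = -731/48, so the P-coordinate is (-731/48)/(-731/8) = 1/6.
[PSR] = ½·((-3)·(161/12−20) + (101/12)·(20−(-11/2)) + 14·(-11/2−(161/12))) = ½·(79/4 + 1717/8 − 1589/6) = -731/48, so the Q-coordinate is 1/6.
[PQS] = ½·((-3)·(6−(161/12)) + (-5/2)·(161/12−(-11/2)) + (101/12)·(-11/2−6)) = ½·(89/4 − 1135/24 − 2323/24) = -731/12, so the R-coordinate is 2/3.
Check: 1/6 + 1/6 + 2/3 = 1.

(1/6, 1/6, 2/3)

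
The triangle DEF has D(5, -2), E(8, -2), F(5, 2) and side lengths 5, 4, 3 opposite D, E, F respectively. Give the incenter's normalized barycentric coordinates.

(5/12, 1/3, 1/4)

The incenter has barycentric coordinates proportional to the opposite side lengths: (5 : 4 : 3).
Normalizing by 5+4+3 = 12 gives (5/12, 1/3, 1/4).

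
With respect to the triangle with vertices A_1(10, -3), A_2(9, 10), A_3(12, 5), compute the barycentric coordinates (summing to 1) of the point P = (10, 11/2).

(1/4, 1/2, 1/4)

Signed area of the reference triangle: [A_1A_2A_3] = ½·(10·(10−5) + 9·(5−(-3)) + 12·(-3−10)) = ½·(50 + 72 − 156) = -17.
[PA_2A_3] = ½·(10·(10−5) + 9·(5−(11/2)) + 12·(11/2−10)) = ½·(50 − 9/2 − 54) = -17/4, so the A_1-coordinate is (-17/4)/(-17) = 1/4.
[A_1PA_3] = ½·(10·(11/2−5) + 10·(5−(-3)) + 12·(-3−(11/2))) = ½·(5 + 80 − 102) = -17/2, so the A_2-coordinate is 1/2.
[A_1A_2P] = ½·(10·(10−(11/2)) + 9·(11/2−(-3)) + 10·(-3−10)) = ½·(45 + 153/2 − 130) = -17/4, so the A_3-coordinate is 1/4.
Check: 1/4 + 1/2 + 1/4 = 1.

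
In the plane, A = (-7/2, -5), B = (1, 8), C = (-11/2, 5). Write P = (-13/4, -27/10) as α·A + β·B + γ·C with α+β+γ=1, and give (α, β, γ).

Signed area of the reference triangle: [ABC] = ½·((-7/2)·(8−5) + 1·(5−(-5)) + (-11/2)·(-5−8)) = ½·(-21/2 + 10 + 143/2) = 71/2.
[PBC] = ½·((-13/4)·(8−5) + 1·(5−(-27/10)) + (-11/2)·(-27/10−8)) = ½·(-39/4 + 77/10 + 1177/20) = 142/5, so the A-coordinate is (142/5)/(71/2) = 4/5.
[APC] = ½·((-7/2)·(-27/10−5) + (-13/4)·(5−(-5)) + (-11/2)·(-5−(-27/10))) = ½·(539/20 − 65/2 + 253/20) = 71/20, so the B-coordinate is 1/10.
[ABP] = ½·((-7/2)·(8−(-27/10)) + 1·(-27/10−(-5)) + (-13/4)·(-5−8)) = ½·(-749/20 + 23/10 + 169/4) = 71/20, so the C-coordinate is 1/10.

(4/5, 1/10, 1/10)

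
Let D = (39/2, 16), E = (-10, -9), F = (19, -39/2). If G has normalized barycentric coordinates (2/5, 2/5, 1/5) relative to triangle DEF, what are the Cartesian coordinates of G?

(38/5, -11/10)

G = (2/5)·D + (2/5)·E + (1/5)·F.
x-coordinate: (2/5)·(39/2) + (2/5)·(-10) + (1/5)·19 = 38/5.
y-coordinate: (2/5)·16 + (2/5)·(-9) + (1/5)·(-39/2) = -11/10.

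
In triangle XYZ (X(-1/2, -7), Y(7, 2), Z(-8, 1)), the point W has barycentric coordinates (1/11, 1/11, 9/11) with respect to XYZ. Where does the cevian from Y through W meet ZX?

(-29/4, 1/5)

Line YW meets ZX where the Y-coordinate vanishes; zeroing W's Y-weight and renormalizing leaves Z, X-weights 9/11 : 1/11 → (9/10, 1/10).
So V = (9/10)·Z + (1/10)·X = (-29/4, 1/5).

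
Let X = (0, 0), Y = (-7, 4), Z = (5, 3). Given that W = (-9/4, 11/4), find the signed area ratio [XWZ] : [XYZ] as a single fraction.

[XYZ] = ½·(0·(4−3) + (-7)·(3−0) + 5·(0−4)) = ½·(0 − 21 − 20) = -41/2.
[XWZ] = ½·(0·(11/4−3) + (-9/4)·(3−0) + 5·(0−(11/4))) = ½·(0 − 27/4 − 55/4) = -41/4, so the ratio is (-41/4)/(-41/2) = 1/2.

1/2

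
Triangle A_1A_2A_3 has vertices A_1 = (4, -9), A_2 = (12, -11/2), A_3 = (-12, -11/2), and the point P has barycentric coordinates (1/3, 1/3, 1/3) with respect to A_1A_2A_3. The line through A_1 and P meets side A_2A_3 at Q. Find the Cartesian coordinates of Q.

Line A_1P meets A_2A_3 where the A_1-coordinate vanishes; zeroing P's A_1-weight and renormalizing leaves A_2, A_3-weights 1/3 : 1/3 → (1/2, 1/2).
So Q = (1/2)·A_2 + (1/2)·A_3 = (0, -11/2).

(0, -11/2)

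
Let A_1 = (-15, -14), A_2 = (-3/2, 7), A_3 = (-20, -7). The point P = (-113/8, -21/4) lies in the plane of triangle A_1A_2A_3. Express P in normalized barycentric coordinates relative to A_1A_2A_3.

(1/4, 1/4, 1/2)

Signed area of the reference triangle: [A_1A_2A_3] = ½·((-15)·(7−(-7)) + (-3/2)·(-7−(-14)) + (-20)·(-14−7)) = ½·(-210 − 21/2 + 420) = 399/4.
[PA_2A_3] = ½·((-113/8)·(7−(-7)) + (-3/2)·(-7−(-21/4)) + (-20)·(-21/4−7)) = ½·(-791/4 + 21/8 + 245) = 399/16, so the A_1-coordinate is (399/16)/(399/4) = 1/4.
[A_1PA_3] = ½·((-15)·(-21/4−(-7)) + (-113/8)·(-7−(-14)) + (-20)·(-14−(-21/4))) = ½·(-105/4 − 791/8 + 175) = 399/16, so the A_2-coordinate is 1/4.
[A_1A_2P] = ½·((-15)·(7−(-21/4)) + (-3/2)·(-21/4−(-14)) + (-113/8)·(-14−7)) = ½·(-735/4 − 105/8 + 2373/8) = 399/8, so the A_3-coordinate is 1/2.
Check: 1/4 + 1/4 + 1/2 = 1.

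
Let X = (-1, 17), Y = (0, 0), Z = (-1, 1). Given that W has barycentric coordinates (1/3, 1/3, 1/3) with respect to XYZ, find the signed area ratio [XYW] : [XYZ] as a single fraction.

The signed ratio [XYW]/[XYZ] equals the barycentric coordinate of W at vertex Z, which is 1/3.

1/3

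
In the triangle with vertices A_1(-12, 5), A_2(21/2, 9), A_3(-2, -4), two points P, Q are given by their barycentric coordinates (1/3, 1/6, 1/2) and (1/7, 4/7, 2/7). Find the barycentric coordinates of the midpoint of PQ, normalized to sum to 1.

Since both coordinate triples sum to 1, the midpoint's barycentrics are the componentwise average.
(1/3+1/7)/2 = 5/21; similarly 31/84 and 11/28.

(5/21, 31/84, 11/28)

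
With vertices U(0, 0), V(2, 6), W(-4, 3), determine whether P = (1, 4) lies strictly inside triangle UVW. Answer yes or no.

Barycentric coordinates of P: (3/10, 19/30, 1/15).
The three coordinates are positive, positive, positive; a point is interior exactly when all three are positive.

yes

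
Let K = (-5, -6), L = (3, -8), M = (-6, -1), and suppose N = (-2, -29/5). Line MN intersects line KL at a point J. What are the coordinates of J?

Barycentric coordinates of N with respect to KLM: (2/5, 2/5, 1/5).
On side KL the M-coordinate is zero; dropping N's M-weight 1/5 and renormalizing the remaining 2/5 : 2/5 gives weights 1/2, 1/2 on K, L.
J = (1/2)·(-5, -6) + (1/2)·(3, -8) = (-1, -7).

(-1, -7)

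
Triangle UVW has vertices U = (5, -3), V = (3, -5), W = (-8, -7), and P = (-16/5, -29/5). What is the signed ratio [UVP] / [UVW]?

[UVW] = ½·(5·(-5−(-7)) + 3·(-7−(-3)) + (-8)·(-3−(-5))) = ½·(10 − 12 − 16) = -9.
[UVP] = ½·(5·(-5−(-29/5)) + 3·(-29/5−(-3)) + (-16/5)·(-3−(-5))) = ½·(4 − 42/5 − 32/5) = -27/5, so the ratio is (-27/5)/(-9) = 3/5.

3/5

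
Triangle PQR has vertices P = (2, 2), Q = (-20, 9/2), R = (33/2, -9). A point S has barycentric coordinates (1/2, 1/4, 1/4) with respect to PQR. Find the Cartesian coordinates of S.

S = (1/2)·P + (1/4)·Q + (1/4)·R.
x-coordinate: (1/2)·2 + (1/4)·(-20) + (1/4)·(33/2) = 1/8.
y-coordinate: (1/2)·2 + (1/4)·(9/2) + (1/4)·(-9) = -1/8.

(1/8, -1/8)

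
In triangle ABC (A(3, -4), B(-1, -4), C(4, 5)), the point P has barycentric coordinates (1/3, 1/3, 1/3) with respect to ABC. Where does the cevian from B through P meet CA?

Line BP meets CA where the B-coordinate vanishes; zeroing P's B-weight and renormalizing leaves C, A-weights 1/3 : 1/3 → (1/2, 1/2).
So Q = (1/2)·C + (1/2)·A = (7/2, 1/2).

(7/2, 1/2)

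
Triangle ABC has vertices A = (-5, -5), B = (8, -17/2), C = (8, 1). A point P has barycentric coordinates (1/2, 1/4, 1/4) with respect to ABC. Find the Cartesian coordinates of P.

P = (1/2)·A + (1/4)·B + (1/4)·C.
x-coordinate: (1/2)·(-5) + (1/4)·8 + (1/4)·8 = 3/2.
y-coordinate: (1/2)·(-5) + (1/4)·(-17/2) + (1/4)·1 = -35/8.

(3/2, -35/8)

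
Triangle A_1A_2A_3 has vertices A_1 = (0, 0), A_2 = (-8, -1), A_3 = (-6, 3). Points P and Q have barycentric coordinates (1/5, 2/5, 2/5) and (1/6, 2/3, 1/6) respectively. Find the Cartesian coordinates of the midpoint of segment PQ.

Barycentric coordinates of the midpoint are the average: (11/60, 8/15, 17/60).
Converting: (11/60)·A_1 + (8/15)·A_2 + (17/60)·A_3 = (-179/30, 19/60).

(-179/30, 19/60)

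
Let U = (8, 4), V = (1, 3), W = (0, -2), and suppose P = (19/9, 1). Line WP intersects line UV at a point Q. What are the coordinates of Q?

Barycentric coordinates of P with respect to UVW: (2/9, 1/3, 4/9).
On side UV the W-coordinate is zero; dropping P's W-weight 4/9 and renormalizing the remaining 2/9 : 1/3 gives weights 2/5, 3/5 on U, V.
Q = (2/5)·(8, 4) + (3/5)·(1, 3) = (19/5, 17/5).

(19/5, 17/5)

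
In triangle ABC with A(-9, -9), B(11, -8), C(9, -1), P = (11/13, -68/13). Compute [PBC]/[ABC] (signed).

6/13

[ABC] = ½·((-9)·(-8−(-1)) + 11·(-1−(-9)) + 9·(-9−(-8))) = ½·(63 + 88 − 9) = 71.
[PBC] = ½·((11/13)·(-8−(-1)) + 11·(-1−(-68/13)) + 9·(-68/13−(-8))) = ½·(-77/13 + 605/13 + 324/13) = 426/13, so the ratio is (426/13)/71 = 6/13.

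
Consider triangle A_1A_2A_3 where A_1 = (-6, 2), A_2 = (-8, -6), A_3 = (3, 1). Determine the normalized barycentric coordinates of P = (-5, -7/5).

(2/5, 2/5, 1/5)

Signed area of the reference triangle: [A_1A_2A_3] = ½·((-6)·(-6−1) + (-8)·(1−2) + 3·(2−(-6))) = ½·(42 + 8 + 24) = 37.
[PA_2A_3] = ½·((-5)·(-6−1) + (-8)·(1−(-7/5)) + 3·(-7/5−(-6))) = ½·(35 − 96/5 + 69/5) = 74/5, so the A_1-coordinate is (74/5)/37 = 2/5.
[A_1PA_3] = ½·((-6)·(-7/5−1) + (-5)·(1−2) + 3·(2−(-7/5))) = ½·(72/5 + 5 + 51/5) = 74/5, so the A_2-coordinate is 2/5.
[A_1A_2P] = ½·((-6)·(-6−(-7/5)) + (-8)·(-7/5−2) + (-5)·(2−(-6))) = ½·(138/5 + 136/5 − 40) = 37/5, so the A_3-coordinate is 1/5.
Check: 2/5 + 2/5 + 1/5 = 1.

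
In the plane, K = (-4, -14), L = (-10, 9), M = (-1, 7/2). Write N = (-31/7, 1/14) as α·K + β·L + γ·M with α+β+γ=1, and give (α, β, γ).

Signed area of the reference triangle: [KLM] = ½·((-4)·(9−(7/2)) + (-10)·(7/2−(-14)) + (-1)·(-14−9)) = ½·(-22 − 175 + 23) = -87.
[NLM] = ½·((-31/7)·(9−(7/2)) + (-10)·(7/2−(1/14)) + (-1)·(1/14−9)) = ½·(-341/14 − 240/7 + 125/14) = -174/7, so the K-coordinate is (-174/7)/(-87) = 2/7.
[KNM] = ½·((-4)·(1/14−(7/2)) + (-31/7)·(7/2−(-14)) + (-1)·(-14−(1/14))) = ½·(96/7 − 155/2 + 197/14) = -174/7, so the L-coordinate is 2/7.
[KLN] = ½·((-4)·(9−(1/14)) + (-10)·(1/14−(-14)) + (-31/7)·(-14−9)) = ½·(-250/7 − 985/7 + 713/7) = -261/7, so the M-coordinate is 3/7.

(2/7, 2/7, 3/7)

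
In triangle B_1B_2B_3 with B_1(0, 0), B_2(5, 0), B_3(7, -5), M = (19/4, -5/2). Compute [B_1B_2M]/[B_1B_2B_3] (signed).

1/2

[B_1B_2B_3] = ½·(0·(0−(-5)) + 5·(-5−0) + 7·(0−0)) = ½·(0 − 25 + 0) = -25/2.
[B_1B_2M] = ½·(0·(0−(-5/2)) + 5·(-5/2−0) + (19/4)·(0−0)) = ½·(0 − 25/2 + 0) = -25/4, so the ratio is (-25/4)/(-25/2) = 1/2.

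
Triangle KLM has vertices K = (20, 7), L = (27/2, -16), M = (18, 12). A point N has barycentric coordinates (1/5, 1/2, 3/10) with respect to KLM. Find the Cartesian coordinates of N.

(323/20, -3)

N = (1/5)·K + (1/2)·L + (3/10)·M.
x-coordinate: (1/5)·20 + (1/2)·(27/2) + (3/10)·18 = 323/20.
y-coordinate: (1/5)·7 + (1/2)·(-16) + (3/10)·12 = -3.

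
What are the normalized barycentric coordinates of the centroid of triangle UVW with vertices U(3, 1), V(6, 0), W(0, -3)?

The centroid is the average of the vertices, so each weight is 1/3.

(1/3, 1/3, 1/3)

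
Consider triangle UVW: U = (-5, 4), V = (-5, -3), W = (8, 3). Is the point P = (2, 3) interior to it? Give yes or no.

Barycentric coordinates of P: (36/91, 6/91, 7/13).
The three coordinates are positive, positive, positive; a point is interior exactly when all three are positive.

yes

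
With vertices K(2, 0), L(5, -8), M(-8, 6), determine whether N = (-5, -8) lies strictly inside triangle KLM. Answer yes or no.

no

Barycentric coordinates of N: (-70/31, 61/31, 40/31).
The three coordinates are negative, positive, positive; a point is interior exactly when all three are positive.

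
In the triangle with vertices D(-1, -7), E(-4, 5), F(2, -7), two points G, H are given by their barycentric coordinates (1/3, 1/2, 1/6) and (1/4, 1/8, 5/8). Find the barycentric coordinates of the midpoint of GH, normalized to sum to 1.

(7/24, 5/16, 19/48)

Since both coordinate triples sum to 1, the midpoint's barycentrics are the componentwise average.
(1/3+1/4)/2 = 7/24; similarly 5/16 and 19/48.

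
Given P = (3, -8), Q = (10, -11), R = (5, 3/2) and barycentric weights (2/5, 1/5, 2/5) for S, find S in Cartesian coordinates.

S = (2/5)·P + (1/5)·Q + (2/5)·R.
x-coordinate: (2/5)·3 + (1/5)·10 + (2/5)·5 = 26/5.
y-coordinate: (2/5)·(-8) + (1/5)·(-11) + (2/5)·(3/2) = -24/5.

(26/5, -24/5)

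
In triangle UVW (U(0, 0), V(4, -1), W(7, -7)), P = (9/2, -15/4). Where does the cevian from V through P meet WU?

(14/3, -14/3)

Barycentric coordinates of P with respect to UVW: (1/4, 1/4, 1/2).
On side WU the V-coordinate is zero; dropping P's V-weight 1/4 and renormalizing the remaining 1/2 : 1/4 gives weights 2/3, 1/3 on W, U.
Q = (2/3)·(7, -7) + (1/3)·(0, 0) = (14/3, -14/3).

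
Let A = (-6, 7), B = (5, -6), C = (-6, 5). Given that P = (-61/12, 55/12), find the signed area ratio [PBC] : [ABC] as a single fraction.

1/4

[ABC] = ½·((-6)·(-6−5) + 5·(5−7) + (-6)·(7−(-6))) = ½·(66 − 10 − 78) = -11.
[PBC] = ½·((-61/12)·(-6−5) + 5·(5−(55/12)) + (-6)·(55/12−(-6))) = ½·(671/12 + 25/12 − 127/2) = -11/4, so the ratio is (-11/4)/(-11) = 1/4.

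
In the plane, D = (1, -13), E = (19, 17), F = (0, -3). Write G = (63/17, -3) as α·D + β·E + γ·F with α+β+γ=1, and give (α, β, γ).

(6/17, 3/17, 8/17)

Signed area of the reference triangle: [DEF] = ½·(1·(17−(-3)) + 19·(-3−(-13)) + 0·(-13−17)) = ½·(20 + 190 + 0) = 105.
[GEF] = ½·((63/17)·(17−(-3)) + 19·(-3−(-3)) + 0·(-3−17)) = ½·(1260/17 + 0 + 0) = 630/17, so the D-coordinate is (630/17)/105 = 6/17.
[DGF] = ½·(1·(-3−(-3)) + (63/17)·(-3−(-13)) + 0·(-13−(-3))) = ½·(0 + 630/17 + 0) = 315/17, so the E-coordinate is 3/17.
[DEG] = ½·(1·(17−(-3)) + 19·(-3−(-13)) + (63/17)·(-13−17)) = ½·(20 + 190 − 1890/17) = 840/17, so the F-coordinate is 8/17.
Check: 6/17 + 3/17 + 8/17 = 1.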